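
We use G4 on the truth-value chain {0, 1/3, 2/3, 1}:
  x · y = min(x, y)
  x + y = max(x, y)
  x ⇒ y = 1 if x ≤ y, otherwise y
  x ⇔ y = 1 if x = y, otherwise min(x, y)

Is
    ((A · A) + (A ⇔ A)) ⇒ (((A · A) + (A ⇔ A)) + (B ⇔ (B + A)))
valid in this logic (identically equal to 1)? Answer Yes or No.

Yes

A = 0, B = 0 ↦ 1
A = 0, B = 1/3 ↦ 1
A = 0, B = 2/3 ↦ 1
A = 0, B = 1 ↦ 1
A = 1/3, B = 0 ↦ 1
A = 1/3, B = 1/3 ↦ 1
A = 1/3, B = 2/3 ↦ 1
A = 1/3, B = 1 ↦ 1
A = 2/3, B = 0 ↦ 1
A = 2/3, B = 1/3 ↦ 1
A = 2/3, B = 2/3 ↦ 1
A = 2/3, B = 1 ↦ 1
A = 1, B = 0 ↦ 1
A = 1, B = 1/3 ↦ 1
A = 1, B = 2/3 ↦ 1
A = 1, B = 1 ↦ 1
Every assignment gives a value ≥ 1.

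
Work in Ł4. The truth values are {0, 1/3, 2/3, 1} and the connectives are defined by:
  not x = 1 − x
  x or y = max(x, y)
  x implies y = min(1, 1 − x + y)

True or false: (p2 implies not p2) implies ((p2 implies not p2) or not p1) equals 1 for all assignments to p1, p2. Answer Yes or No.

Yes

p1 = 0, p2 = 0 ↦ 1
p1 = 0, p2 = 1/3 ↦ 1
p1 = 0, p2 = 2/3 ↦ 1
p1 = 0, p2 = 1 ↦ 1
p1 = 1/3, p2 = 0 ↦ 1
p1 = 1/3, p2 = 1/3 ↦ 1
p1 = 1/3, p2 = 2/3 ↦ 1
p1 = 1/3, p2 = 1 ↦ 1
p1 = 2/3, p2 = 0 ↦ 1
p1 = 2/3, p2 = 1/3 ↦ 1
p1 = 2/3, p2 = 2/3 ↦ 1
p1 = 2/3, p2 = 1 ↦ 1
p1 = 1, p2 = 0 ↦ 1
p1 = 1, p2 = 1/3 ↦ 1
p1 = 1, p2 = 2/3 ↦ 1
p1 = 1, p2 = 1 ↦ 1
Every assignment gives a value ≥ 1.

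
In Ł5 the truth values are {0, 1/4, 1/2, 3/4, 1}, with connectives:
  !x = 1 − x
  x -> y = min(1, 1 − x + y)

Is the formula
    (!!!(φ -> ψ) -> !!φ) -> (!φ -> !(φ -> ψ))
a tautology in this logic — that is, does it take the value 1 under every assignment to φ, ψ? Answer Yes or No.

No

Counterexample: take φ = 0, ψ = 0.
φ -> ψ = 0 -> 0 = 1
!(φ -> ψ) = !1 = 0
!!(φ -> ψ) = !0 = 1
!!!(φ -> ψ) = !1 = 0
!φ = !0 = 1
!!φ = !1 = 0
!!!(φ -> ψ) -> !!φ = 0 -> 0 = 1
!φ = !0 = 1
φ -> ψ = 0 -> 0 = 1
!(φ -> ψ) = !1 = 0
!φ -> !(φ -> ψ) = 1 -> 0 = 0
(!!!(φ -> ψ) -> !!φ) -> (!φ -> !(φ -> ψ)) = 1 -> 0 = 0
This gives 0 ≠ 1.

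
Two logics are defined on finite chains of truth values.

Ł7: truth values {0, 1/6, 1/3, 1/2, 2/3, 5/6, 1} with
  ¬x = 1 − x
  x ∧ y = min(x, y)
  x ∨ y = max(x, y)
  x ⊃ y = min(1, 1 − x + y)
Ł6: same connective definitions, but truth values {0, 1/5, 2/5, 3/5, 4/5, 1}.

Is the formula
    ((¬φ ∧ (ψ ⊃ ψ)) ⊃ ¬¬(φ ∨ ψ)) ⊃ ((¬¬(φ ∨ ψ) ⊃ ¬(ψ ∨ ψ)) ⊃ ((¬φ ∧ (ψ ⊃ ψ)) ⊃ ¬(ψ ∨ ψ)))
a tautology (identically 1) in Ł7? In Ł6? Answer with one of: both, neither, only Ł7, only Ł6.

In Ł7: every assignment gives 1 — tautology.
In Ł6: every assignment gives 1 — tautology.

both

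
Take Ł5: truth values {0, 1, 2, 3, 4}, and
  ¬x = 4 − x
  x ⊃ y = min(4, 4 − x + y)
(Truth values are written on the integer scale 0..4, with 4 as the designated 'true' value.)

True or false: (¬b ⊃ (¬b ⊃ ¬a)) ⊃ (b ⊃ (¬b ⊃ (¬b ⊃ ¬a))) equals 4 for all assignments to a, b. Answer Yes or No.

At a = 3, b = 4, for instance:
¬b = ¬4 = 0
¬b = ¬4 = 0
¬a = ¬3 = 1
¬b ⊃ ¬a = 0 ⊃ 1 = 4
¬b ⊃ (¬b ⊃ ¬a) = 0 ⊃ 4 = 4
b ⊃ (¬b ⊃ (¬b ⊃ ¬a)) = 4 ⊃ 4 = 4
(¬b ⊃ (¬b ⊃ ¬a)) ⊃ (b ⊃ (¬b ⊃ (¬b ⊃ ¬a))) = 4 ⊃ 4 = 4
and checking the remaining 24 assignments likewise gives ≥ 4 in every case.

Yes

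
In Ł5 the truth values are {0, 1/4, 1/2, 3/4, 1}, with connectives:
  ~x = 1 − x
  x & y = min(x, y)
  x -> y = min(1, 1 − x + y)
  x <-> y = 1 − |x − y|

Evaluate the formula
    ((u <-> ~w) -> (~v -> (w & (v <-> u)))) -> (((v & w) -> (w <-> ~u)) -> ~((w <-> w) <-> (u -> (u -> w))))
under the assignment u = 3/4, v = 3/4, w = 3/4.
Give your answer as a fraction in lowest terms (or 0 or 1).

~w = ~3/4 = 1/4
u <-> ~w = 3/4 <-> 1/4 = 1/2
~v = ~3/4 = 1/4
v <-> u = 3/4 <-> 3/4 = 1
w & (v <-> u) = 3/4 & 1 = 3/4
~v -> (w & (v <-> u)) = 1/4 -> 3/4 = 1
(u <-> ~w) -> (~v -> (w & (v <-> u))) = 1/2 -> 1 = 1
v & w = 3/4 & 3/4 = 3/4
~u = ~3/4 = 1/4
w <-> ~u = 3/4 <-> 1/4 = 1/2
(v & w) -> (w <-> ~u) = 3/4 -> 1/2 = 3/4
w <-> w = 3/4 <-> 3/4 = 1
u -> w = 3/4 -> 3/4 = 1
u -> (u -> w) = 3/4 -> 1 = 1
(w <-> w) <-> (u -> (u -> w)) = 1 <-> 1 = 1
~((w <-> w) <-> (u -> (u -> w))) = ~1 = 0
((v & w) -> (w <-> ~u)) -> ~((w <-> w) <-> (u -> (u -> w))) = 3/4 -> 0 = 1/4
((u <-> ~w) -> (~v -> (w & (v <-> u)))) -> (((v & w) -> (w <-> ~u)) -> ~((w <-> w) <-> (u -> (u -> w)))) = 1 -> 1/4 = 1/4

1/4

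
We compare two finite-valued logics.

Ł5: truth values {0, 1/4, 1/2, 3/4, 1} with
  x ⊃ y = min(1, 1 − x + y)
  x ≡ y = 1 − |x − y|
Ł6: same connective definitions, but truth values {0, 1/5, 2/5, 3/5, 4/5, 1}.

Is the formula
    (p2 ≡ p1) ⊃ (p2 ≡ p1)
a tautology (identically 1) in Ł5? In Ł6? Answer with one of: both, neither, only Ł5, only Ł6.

In Ł5: every assignment gives 1 — tautology.
In Ł6: every assignment gives 1 — tautology.

both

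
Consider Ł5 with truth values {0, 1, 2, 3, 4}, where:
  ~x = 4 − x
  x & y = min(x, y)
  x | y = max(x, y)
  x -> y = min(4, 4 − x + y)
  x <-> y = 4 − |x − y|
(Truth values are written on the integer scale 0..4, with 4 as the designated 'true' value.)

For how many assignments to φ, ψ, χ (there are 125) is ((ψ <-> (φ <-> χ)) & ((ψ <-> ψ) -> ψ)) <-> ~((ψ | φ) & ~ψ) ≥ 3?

value 4: 64 assignments (counts)
value 3: 22 assignments (counts)
value 2: 23 assignments
value 1: 9 assignments
value 0: 7 assignments
So 86 of the 125 assignments meet the threshold.

86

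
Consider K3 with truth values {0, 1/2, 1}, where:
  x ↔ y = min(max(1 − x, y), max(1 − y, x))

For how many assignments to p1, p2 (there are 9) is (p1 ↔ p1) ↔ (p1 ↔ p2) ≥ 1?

p1 = 0, p2 = 0 ↦ 1  ≥
p1 = 0, p2 = 1/2 ↦ 1/2  <
p1 = 0, p2 = 1 ↦ 0  <
p1 = 1/2, p2 = 0 ↦ 1/2  <
p1 = 1/2, p2 = 1/2 ↦ 1/2  <
p1 = 1/2, p2 = 1 ↦ 1/2  <
p1 = 1, p2 = 0 ↦ 0  <
p1 = 1, p2 = 1/2 ↦ 1/2  <
p1 = 1, p2 = 1 ↦ 1  ≥
So 2 of the 9 assignments meet the threshold.

2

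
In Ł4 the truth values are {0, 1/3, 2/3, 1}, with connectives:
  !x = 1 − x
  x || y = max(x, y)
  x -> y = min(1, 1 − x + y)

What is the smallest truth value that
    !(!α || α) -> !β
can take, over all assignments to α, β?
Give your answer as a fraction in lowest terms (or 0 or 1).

Take α = 1/3, β = 1:
!α = !1/3 = 2/3
!α || α = 2/3 || 1/3 = 2/3
!(!α || α) = !2/3 = 1/3
!β = !1 = 0
!(!α || α) -> !β = 1/3 -> 0 = 2/3
No assignment yields a value below 2/3, so this is the minimum.

2/3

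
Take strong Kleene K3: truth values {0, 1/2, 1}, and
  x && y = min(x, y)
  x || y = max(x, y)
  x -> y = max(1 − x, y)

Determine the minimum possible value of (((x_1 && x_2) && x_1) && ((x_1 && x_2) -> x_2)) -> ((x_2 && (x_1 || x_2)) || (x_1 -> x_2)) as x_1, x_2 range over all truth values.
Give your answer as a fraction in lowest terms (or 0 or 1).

1/2

Take x_1 = 1/2, x_2 = 1/2:
x_1 && x_2 = 1/2 && 1/2 = 1/2
(x_1 && x_2) && x_1 = 1/2 && 1/2 = 1/2
x_1 && x_2 = 1/2 && 1/2 = 1/2
(x_1 && x_2) -> x_2 = 1/2 -> 1/2 = 1/2
((x_1 && x_2) && x_1) && ((x_1 && x_2) -> x_2) = 1/2 && 1/2 = 1/2
x_1 || x_2 = 1/2 || 1/2 = 1/2
x_2 && (x_1 || x_2) = 1/2 && 1/2 = 1/2
x_1 -> x_2 = 1/2 -> 1/2 = 1/2
(x_2 && (x_1 || x_2)) || (x_1 -> x_2) = 1/2 || 1/2 = 1/2
(((x_1 && x_2) && x_1) && ((x_1 && x_2) -> x_2)) -> ((x_2 && (x_1 || x_2)) || (x_1 -> x_2)) = 1/2 -> 1/2 = 1/2
No assignment yields a value below 1/2, so this is the minimum.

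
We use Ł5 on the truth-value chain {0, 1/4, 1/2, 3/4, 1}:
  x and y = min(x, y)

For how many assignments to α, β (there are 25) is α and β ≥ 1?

1

value 1: 1 assignment (counts)
value 3/4: 3 assignments
value 1/2: 5 assignments
value 1/4: 7 assignments
value 0: 9 assignments
So 1 of the 25 assignments meets the threshold.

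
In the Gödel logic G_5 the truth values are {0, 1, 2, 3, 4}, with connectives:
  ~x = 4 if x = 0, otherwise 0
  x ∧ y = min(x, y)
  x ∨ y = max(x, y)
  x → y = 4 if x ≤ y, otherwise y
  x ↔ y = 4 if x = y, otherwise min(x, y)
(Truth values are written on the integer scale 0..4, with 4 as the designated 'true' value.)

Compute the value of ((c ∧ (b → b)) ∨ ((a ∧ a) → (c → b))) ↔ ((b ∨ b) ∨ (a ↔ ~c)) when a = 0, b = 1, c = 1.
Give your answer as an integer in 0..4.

b → b = 1 → 1 = 4
c ∧ (b → b) = 1 ∧ 4 = 1
a ∧ a = 0 ∧ 0 = 0
c → b = 1 → 1 = 4
(a ∧ a) → (c → b) = 0 → 4 = 4
(c ∧ (b → b)) ∨ ((a ∧ a) → (c → b)) = 1 ∨ 4 = 4
b ∨ b = 1 ∨ 1 = 1
~c = ~1 = 0
a ↔ ~c = 0 ↔ 0 = 4
(b ∨ b) ∨ (a ↔ ~c) = 1 ∨ 4 = 4
((c ∧ (b → b)) ∨ ((a ∧ a) → (c → b))) ↔ ((b ∨ b) ∨ (a ↔ ~c)) = 4 ↔ 4 = 4

4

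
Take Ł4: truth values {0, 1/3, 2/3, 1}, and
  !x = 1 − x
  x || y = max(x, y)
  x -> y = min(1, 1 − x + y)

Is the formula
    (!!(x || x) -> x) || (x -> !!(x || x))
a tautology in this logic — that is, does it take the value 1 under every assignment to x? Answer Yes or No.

x = 0 ↦ 1
x = 1/3 ↦ 1
x = 2/3 ↦ 1
x = 1 ↦ 1
Every assignment gives a value ≥ 1.

Yes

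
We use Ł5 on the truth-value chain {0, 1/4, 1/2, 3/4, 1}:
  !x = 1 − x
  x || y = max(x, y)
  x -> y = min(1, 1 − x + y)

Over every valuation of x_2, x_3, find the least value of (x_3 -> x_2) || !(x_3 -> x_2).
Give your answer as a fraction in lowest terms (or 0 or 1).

Take x_2 = 0, x_3 = 1/2:
x_3 -> x_2 = 1/2 -> 0 = 1/2
x_3 -> x_2 = 1/2 -> 0 = 1/2
!(x_3 -> x_2) = !1/2 = 1/2
(x_3 -> x_2) || !(x_3 -> x_2) = 1/2 || 1/2 = 1/2
No assignment yields a value below 1/2, so this is the minimum.

1/2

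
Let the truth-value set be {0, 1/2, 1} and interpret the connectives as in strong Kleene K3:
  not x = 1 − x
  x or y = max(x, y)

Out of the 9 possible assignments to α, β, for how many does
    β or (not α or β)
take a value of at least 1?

α = 0, β = 0 ↦ 1  ≥
α = 0, β = 1/2 ↦ 1  ≥
α = 0, β = 1 ↦ 1  ≥
α = 1/2, β = 0 ↦ 1/2  <
α = 1/2, β = 1/2 ↦ 1/2  <
α = 1/2, β = 1 ↦ 1  ≥
α = 1, β = 0 ↦ 0  <
α = 1, β = 1/2 ↦ 1/2  <
α = 1, β = 1 ↦ 1  ≥
So 5 of the 9 assignments meet the threshold.

5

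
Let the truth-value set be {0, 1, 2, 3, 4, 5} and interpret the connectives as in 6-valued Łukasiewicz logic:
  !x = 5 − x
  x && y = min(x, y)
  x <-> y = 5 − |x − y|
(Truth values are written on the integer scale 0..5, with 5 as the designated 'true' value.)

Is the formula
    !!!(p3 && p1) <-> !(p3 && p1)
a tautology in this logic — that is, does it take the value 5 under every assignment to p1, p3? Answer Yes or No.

Yes

At p1 = 2, p3 = 0, for instance:
p3 && p1 = 0 && 2 = 0
!(p3 && p1) = !0 = 5
!!(p3 && p1) = !5 = 0
!!!(p3 && p1) = !0 = 5
!!!(p3 && p1) <-> !(p3 && p1) = 5 <-> 5 = 5
and checking the remaining 35 assignments likewise gives ≥ 5 in every case.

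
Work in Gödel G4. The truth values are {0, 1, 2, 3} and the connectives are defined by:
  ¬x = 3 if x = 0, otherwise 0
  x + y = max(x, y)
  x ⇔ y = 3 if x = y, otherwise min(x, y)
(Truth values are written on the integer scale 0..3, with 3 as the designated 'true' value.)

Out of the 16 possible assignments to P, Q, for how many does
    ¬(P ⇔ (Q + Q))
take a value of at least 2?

P = 0, Q = 0 ↦ 0  <
P = 0, Q = 1 ↦ 3  ≥
P = 0, Q = 2 ↦ 3  ≥
P = 0, Q = 3 ↦ 3  ≥
P = 1, Q = 0 ↦ 3  ≥
P = 1, Q = 1 ↦ 0  <
P = 1, Q = 2 ↦ 0  <
P = 1, Q = 3 ↦ 0  <
P = 2, Q = 0 ↦ 3  ≥
P = 2, Q = 1 ↦ 0  <
P = 2, Q = 2 ↦ 0  <
P = 2, Q = 3 ↦ 0  <
P = 3, Q = 0 ↦ 3  ≥
P = 3, Q = 1 ↦ 0  <
P = 3, Q = 2 ↦ 0  <
P = 3, Q = 3 ↦ 0  <
So 6 of the 16 assignments meet the threshold.

6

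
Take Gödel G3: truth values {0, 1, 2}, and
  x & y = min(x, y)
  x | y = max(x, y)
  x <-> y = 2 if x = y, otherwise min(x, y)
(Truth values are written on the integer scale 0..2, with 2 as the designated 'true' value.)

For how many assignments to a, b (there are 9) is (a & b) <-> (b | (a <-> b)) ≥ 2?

a = 0, b = 0 ↦ 0  <
a = 0, b = 1 ↦ 0  <
a = 0, b = 2 ↦ 0  <
a = 1, b = 0 ↦ 2  ≥
a = 1, b = 1 ↦ 1  <
a = 1, b = 2 ↦ 1  <
a = 2, b = 0 ↦ 2  ≥
a = 2, b = 1 ↦ 2  ≥
a = 2, b = 2 ↦ 2  ≥
So 4 of the 9 assignments meet the threshold.

4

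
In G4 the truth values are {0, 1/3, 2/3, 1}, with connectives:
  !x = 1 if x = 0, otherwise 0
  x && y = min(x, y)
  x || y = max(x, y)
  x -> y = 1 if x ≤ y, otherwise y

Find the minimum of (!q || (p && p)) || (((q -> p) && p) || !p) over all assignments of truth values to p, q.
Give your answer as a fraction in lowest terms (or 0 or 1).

Take p = 1/3, q = 1/3:
!q = !1/3 = 0
p && p = 1/3 && 1/3 = 1/3
!q || (p && p) = 0 || 1/3 = 1/3
q -> p = 1/3 -> 1/3 = 1
(q -> p) && p = 1 && 1/3 = 1/3
!p = !1/3 = 0
((q -> p) && p) || !p = 1/3 || 0 = 1/3
(!q || (p && p)) || (((q -> p) && p) || !p) = 1/3 || 1/3 = 1/3
No assignment yields a value below 1/3, so this is the minimum.

1/3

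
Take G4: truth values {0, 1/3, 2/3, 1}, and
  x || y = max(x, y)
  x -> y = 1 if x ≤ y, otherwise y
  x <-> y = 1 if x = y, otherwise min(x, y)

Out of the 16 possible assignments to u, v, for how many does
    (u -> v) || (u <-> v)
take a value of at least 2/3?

11

u = 0, v = 0 ↦ 1  ≥
u = 0, v = 1/3 ↦ 1  ≥
u = 0, v = 2/3 ↦ 1  ≥
u = 0, v = 1 ↦ 1  ≥
u = 1/3, v = 0 ↦ 0  <
u = 1/3, v = 1/3 ↦ 1  ≥
u = 1/3, v = 2/3 ↦ 1  ≥
u = 1/3, v = 1 ↦ 1  ≥
u = 2/3, v = 0 ↦ 0  <
u = 2/3, v = 1/3 ↦ 1/3  <
u = 2/3, v = 2/3 ↦ 1  ≥
u = 2/3, v = 1 ↦ 1  ≥
u = 1, v = 0 ↦ 0  <
u = 1, v = 1/3 ↦ 1/3  <
u = 1, v = 2/3 ↦ 2/3  ≥
u = 1, v = 1 ↦ 1  ≥
So 11 of the 16 assignments meet the threshold.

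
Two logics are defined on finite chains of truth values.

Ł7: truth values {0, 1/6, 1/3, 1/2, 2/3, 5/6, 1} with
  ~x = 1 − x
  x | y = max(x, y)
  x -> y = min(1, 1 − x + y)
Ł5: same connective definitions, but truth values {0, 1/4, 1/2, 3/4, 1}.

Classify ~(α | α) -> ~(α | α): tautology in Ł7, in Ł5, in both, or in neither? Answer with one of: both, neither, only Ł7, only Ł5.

In Ł7: every assignment gives 1 — tautology.
In Ł5: every assignment gives 1 — tautology.

both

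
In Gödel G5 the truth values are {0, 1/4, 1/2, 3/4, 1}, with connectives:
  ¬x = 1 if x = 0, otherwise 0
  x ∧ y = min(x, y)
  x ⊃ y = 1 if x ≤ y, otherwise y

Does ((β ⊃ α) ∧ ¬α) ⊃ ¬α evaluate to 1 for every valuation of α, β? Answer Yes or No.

Yes

At α = 3/4, β = 1/2, for instance:
β ⊃ α = 1/2 ⊃ 3/4 = 1
¬α = ¬3/4 = 0
(β ⊃ α) ∧ ¬α = 1 ∧ 0 = 0
((β ⊃ α) ∧ ¬α) ⊃ ¬α = 0 ⊃ 0 = 1
and checking the remaining 24 assignments likewise gives ≥ 1 in every case.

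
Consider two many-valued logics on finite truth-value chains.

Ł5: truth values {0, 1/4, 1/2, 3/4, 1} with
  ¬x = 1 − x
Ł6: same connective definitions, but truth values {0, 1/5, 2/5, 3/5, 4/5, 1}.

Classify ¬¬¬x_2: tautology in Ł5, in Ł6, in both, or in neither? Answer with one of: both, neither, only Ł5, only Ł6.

neither

In Ł5: at x_2 = 1/4 the value is 3/4 — not a tautology.
In Ł6: at x_2 = 1/5 the value is 4/5 — not a tautology.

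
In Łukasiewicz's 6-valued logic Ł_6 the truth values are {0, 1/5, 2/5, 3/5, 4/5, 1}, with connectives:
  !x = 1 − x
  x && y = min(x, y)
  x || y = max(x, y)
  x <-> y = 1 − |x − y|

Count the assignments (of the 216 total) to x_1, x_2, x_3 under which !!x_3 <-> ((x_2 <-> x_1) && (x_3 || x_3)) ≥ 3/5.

value 1: 146 assignments (counts)
value 4/5: 30 assignments (counts)
value 3/5: 20 assignments (counts)
value 2/5: 12 assignments
value 1/5: 6 assignments
value 0: 2 assignments
So 196 of the 216 assignments meet the threshold.

196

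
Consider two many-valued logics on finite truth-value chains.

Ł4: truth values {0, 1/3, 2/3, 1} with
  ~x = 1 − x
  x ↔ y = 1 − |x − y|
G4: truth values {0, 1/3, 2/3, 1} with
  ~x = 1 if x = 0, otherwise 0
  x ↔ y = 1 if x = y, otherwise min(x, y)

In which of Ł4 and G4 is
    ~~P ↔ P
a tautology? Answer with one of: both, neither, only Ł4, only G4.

only Ł4

In Ł4: every assignment gives 1 — tautology.
In G4: at P = 1/3 the value is 1/3 — not a tautology.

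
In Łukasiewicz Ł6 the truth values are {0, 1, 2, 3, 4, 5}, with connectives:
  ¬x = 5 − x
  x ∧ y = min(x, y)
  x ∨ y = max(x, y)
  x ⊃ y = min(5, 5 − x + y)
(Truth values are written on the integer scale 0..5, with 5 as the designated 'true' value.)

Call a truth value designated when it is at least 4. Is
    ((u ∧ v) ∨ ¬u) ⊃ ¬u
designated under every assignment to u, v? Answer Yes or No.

No

Counterexample: take u = 4, v = 3.
u ∧ v = 4 ∧ 3 = 3
¬u = ¬4 = 1
(u ∧ v) ∨ ¬u = 3 ∨ 1 = 3
((u ∧ v) ∨ ¬u) ⊃ ¬u = 3 ⊃ 1 = 3
This gives 3, which is below 4.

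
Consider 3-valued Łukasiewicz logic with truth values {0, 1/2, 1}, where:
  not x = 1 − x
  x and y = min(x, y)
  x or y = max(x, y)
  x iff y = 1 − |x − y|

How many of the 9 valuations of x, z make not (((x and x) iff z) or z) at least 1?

x = 0, z = 0 ↦ 0  <
x = 0, z = 1/2 ↦ 1/2  <
x = 0, z = 1 ↦ 0  <
x = 1/2, z = 0 ↦ 1/2  <
x = 1/2, z = 1/2 ↦ 0  <
x = 1/2, z = 1 ↦ 0  <
x = 1, z = 0 ↦ 1  ≥
x = 1, z = 1/2 ↦ 1/2  <
x = 1, z = 1 ↦ 0  <
So 1 of the 9 assignments meets the threshold.

1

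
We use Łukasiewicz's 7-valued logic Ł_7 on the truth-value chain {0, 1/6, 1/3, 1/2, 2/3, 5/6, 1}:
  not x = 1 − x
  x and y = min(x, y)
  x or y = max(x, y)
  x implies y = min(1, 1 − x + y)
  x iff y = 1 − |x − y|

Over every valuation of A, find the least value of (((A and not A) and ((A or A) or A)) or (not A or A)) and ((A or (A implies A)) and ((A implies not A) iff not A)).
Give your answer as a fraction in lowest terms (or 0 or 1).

1/2

Take A = 1/2:
not A = not 1/2 = 1/2
A and not A = 1/2 and 1/2 = 1/2
A or A = 1/2 or 1/2 = 1/2
(A or A) or A = 1/2 or 1/2 = 1/2
(A and not A) and ((A or A) or A) = 1/2 and 1/2 = 1/2
not A = not 1/2 = 1/2
not A or A = 1/2 or 1/2 = 1/2
((A and not A) and ((A or A) or A)) or (not A or A) = 1/2 or 1/2 = 1/2
A implies A = 1/2 implies 1/2 = 1
A or (A implies A) = 1/2 or 1 = 1
not A = not 1/2 = 1/2
A implies not A = 1/2 implies 1/2 = 1
not A = not 1/2 = 1/2
(A implies not A) iff not A = 1 iff 1/2 = 1/2
(A or (A implies A)) and ((A implies not A) iff not A) = 1 and 1/2 = 1/2
(((A and not A) and ((A or A) or A)) or (not A or A)) and ((A or (A implies A)) and ((A implies not A) iff not A)) = 1/2 and 1/2 = 1/2
No assignment yields a value below 1/2, so this is the minimum.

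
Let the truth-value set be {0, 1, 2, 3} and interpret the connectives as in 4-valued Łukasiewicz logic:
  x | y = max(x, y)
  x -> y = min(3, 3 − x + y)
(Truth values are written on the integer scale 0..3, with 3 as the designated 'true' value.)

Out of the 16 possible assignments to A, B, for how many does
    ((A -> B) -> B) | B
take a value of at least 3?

A = 0, B = 0 ↦ 0  <
A = 0, B = 1 ↦ 1  <
A = 0, B = 2 ↦ 2  <
A = 0, B = 3 ↦ 3  ≥
A = 1, B = 0 ↦ 1  <
A = 1, B = 1 ↦ 1  <
A = 1, B = 2 ↦ 2  <
A = 1, B = 3 ↦ 3  ≥
A = 2, B = 0 ↦ 2  <
A = 2, B = 1 ↦ 2  <
A = 2, B = 2 ↦ 2  <
A = 2, B = 3 ↦ 3  ≥
A = 3, B = 0 ↦ 3  ≥
A = 3, B = 1 ↦ 3  ≥
A = 3, B = 2 ↦ 3  ≥
A = 3, B = 3 ↦ 3  ≥
So 7 of the 16 assignments meet the threshold.

7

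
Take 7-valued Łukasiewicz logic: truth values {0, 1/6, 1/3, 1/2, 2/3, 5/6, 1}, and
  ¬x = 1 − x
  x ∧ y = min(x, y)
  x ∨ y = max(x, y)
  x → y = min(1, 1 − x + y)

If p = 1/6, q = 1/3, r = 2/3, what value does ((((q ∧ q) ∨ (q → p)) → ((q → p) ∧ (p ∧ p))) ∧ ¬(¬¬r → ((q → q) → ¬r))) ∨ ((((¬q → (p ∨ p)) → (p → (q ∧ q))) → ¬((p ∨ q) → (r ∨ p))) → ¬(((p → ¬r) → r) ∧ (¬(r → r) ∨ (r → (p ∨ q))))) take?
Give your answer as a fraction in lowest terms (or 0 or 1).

q ∧ q = 1/3 ∧ 1/3 = 1/3
q → p = 1/3 → 1/6 = 5/6
(q ∧ q) ∨ (q → p) = 1/3 ∨ 5/6 = 5/6
q → p = 1/3 → 1/6 = 5/6
p ∧ p = 1/6 ∧ 1/6 = 1/6
(q → p) ∧ (p ∧ p) = 5/6 ∧ 1/6 = 1/6
((q ∧ q) ∨ (q → p)) → ((q → p) ∧ (p ∧ p)) = 5/6 → 1/6 = 1/3
¬r = ¬2/3 = 1/3
¬¬r = ¬1/3 = 2/3
q → q = 1/3 → 1/3 = 1
¬r = ¬2/3 = 1/3
(q → q) → ¬r = 1 → 1/3 = 1/3
¬¬r → ((q → q) → ¬r) = 2/3 → 1/3 = 2/3
¬(¬¬r → ((q → q) → ¬r)) = ¬2/3 = 1/3
(((q ∧ q) ∨ (q → p)) → ((q → p) ∧ (p ∧ p))) ∧ ¬(¬¬r → ((q → q) → ¬r)) = 1/3 ∧ 1/3 = 1/3
¬q = ¬1/3 = 2/3
p ∨ p = 1/6 ∨ 1/6 = 1/6
¬q → (p ∨ p) = 2/3 → 1/6 = 1/2
q ∧ q = 1/3 ∧ 1/3 = 1/3
p → (q ∧ q) = 1/6 → 1/3 = 1
(¬q → (p ∨ p)) → (p → (q ∧ q)) = 1/2 → 1 = 1
p ∨ q = 1/6 ∨ 1/3 = 1/3
r ∨ p = 2/3 ∨ 1/6 = 2/3
(p ∨ q) → (r ∨ p) = 1/3 → 2/3 = 1
¬((p ∨ q) → (r ∨ p)) = ¬1 = 0
((¬q → (p ∨ p)) → (p → (q ∧ q))) → ¬((p ∨ q) → (r ∨ p)) = 1 → 0 = 0
¬r = ¬2/3 = 1/3
p → ¬r = 1/6 → 1/3 = 1
(p → ¬r) → r = 1 → 2/3 = 2/3
r → r = 2/3 → 2/3 = 1
¬(r → r) = ¬1 = 0
p ∨ q = 1/6 ∨ 1/3 = 1/3
r → (p ∨ q) = 2/3 → 1/3 = 2/3
¬(r → r) ∨ (r → (p ∨ q)) = 0 ∨ 2/3 = 2/3
((p → ¬r) → r) ∧ (¬(r → r) ∨ (r → (p ∨ q))) = 2/3 ∧ 2/3 = 2/3
¬(((p → ¬r) → r) ∧ (¬(r → r) ∨ (r → (p ∨ q)))) = ¬2/3 = 1/3
(((¬q → (p ∨ p)) → (p → (q ∧ q))) → ¬((p ∨ q) → (r ∨ p))) → ¬(((p → ¬r) → r) ∧ (¬(r → r) ∨ (r → (p ∨ q)))) = 0 → 1/3 = 1
((((q ∧ q) ∨ (q → p)) → ((q → p) ∧ (p ∧ p))) ∧ ¬(¬¬r → ((q → q) → ¬r))) ∨ ((((¬q → (p ∨ p)) → (p → (q ∧ q))) → ¬((p ∨ q) → (r ∨ p))) → ¬(((p → ¬r) → r) ∧ (¬(r → r) ∨ (r → (p ∨ q))))) = 1/3 ∨ 1 = 1

1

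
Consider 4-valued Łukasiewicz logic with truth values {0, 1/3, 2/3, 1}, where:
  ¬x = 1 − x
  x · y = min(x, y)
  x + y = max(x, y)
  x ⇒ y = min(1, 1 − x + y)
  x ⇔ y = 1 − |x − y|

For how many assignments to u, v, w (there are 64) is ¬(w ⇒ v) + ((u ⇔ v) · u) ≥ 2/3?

value 1: 8 assignments (counts)
value 2/3: 23 assignments (counts)
value 1/3: 22 assignments
value 0: 11 assignments
So 31 of the 64 assignments meet the threshold.

31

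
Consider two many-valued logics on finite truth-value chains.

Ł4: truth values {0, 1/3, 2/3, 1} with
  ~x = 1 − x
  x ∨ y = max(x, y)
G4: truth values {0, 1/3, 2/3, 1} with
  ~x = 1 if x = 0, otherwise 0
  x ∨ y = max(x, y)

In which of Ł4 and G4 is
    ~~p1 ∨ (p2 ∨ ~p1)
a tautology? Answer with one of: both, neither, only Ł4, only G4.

only G4

In Ł4: at p1 = 1/3, p2 = 0 the value is 2/3 — not a tautology.
In G4: every assignment gives 1 — tautology.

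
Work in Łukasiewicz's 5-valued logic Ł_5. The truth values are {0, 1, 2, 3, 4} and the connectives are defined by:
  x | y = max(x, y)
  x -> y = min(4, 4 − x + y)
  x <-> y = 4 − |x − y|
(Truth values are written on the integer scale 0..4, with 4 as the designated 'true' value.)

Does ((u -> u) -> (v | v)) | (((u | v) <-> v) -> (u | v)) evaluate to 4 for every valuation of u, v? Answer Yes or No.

Counterexample: take u = 0, v = 0.
u -> u = 0 -> 0 = 4
v | v = 0 | 0 = 0
(u -> u) -> (v | v) = 4 -> 0 = 0
u | v = 0 | 0 = 0
(u | v) <-> v = 0 <-> 0 = 4
u | v = 0 | 0 = 0
((u | v) <-> v) -> (u | v) = 4 -> 0 = 0
((u -> u) -> (v | v)) | (((u | v) <-> v) -> (u | v)) = 0 | 0 = 0
This gives 0 ≠ 4.

No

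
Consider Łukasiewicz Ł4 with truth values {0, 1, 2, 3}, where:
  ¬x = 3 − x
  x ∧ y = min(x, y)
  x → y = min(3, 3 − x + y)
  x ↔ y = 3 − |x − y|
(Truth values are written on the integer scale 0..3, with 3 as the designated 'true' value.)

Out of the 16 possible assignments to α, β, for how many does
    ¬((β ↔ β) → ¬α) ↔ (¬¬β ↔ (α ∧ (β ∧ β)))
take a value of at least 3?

7

α = 0, β = 0 ↦ 0  <
α = 0, β = 1 ↦ 1  <
α = 0, β = 2 ↦ 2  <
α = 0, β = 3 ↦ 3  ≥
α = 1, β = 0 ↦ 1  <
α = 1, β = 1 ↦ 1  <
α = 1, β = 2 ↦ 2  <
α = 1, β = 3 ↦ 3  ≥
α = 2, β = 0 ↦ 2  <
α = 2, β = 1 ↦ 2  <
α = 2, β = 2 ↦ 2  <
α = 2, β = 3 ↦ 3  ≥
α = 3, β = 0 ↦ 3  ≥
α = 3, β = 1 ↦ 3  ≥
α = 3, β = 2 ↦ 3  ≥
α = 3, β = 3 ↦ 3  ≥
So 7 of the 16 assignments meet the threshold.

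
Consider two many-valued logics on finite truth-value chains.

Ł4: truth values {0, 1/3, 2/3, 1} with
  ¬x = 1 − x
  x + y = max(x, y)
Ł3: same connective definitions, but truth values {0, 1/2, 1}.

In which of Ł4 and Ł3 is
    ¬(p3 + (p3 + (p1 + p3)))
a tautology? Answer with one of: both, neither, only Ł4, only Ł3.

In Ł4: at p1 = 0, p3 = 1/3 the value is 2/3 — not a tautology.
In Ł3: at p1 = 0, p3 = 1/2 the value is 1/2 — not a tautology.

neither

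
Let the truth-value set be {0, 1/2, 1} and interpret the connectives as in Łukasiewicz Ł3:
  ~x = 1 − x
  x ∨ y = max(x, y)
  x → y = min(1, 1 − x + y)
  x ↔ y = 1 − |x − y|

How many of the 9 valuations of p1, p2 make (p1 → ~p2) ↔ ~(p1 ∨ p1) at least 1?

p1 = 0, p2 = 0 ↦ 1  ≥
p1 = 0, p2 = 1/2 ↦ 1  ≥
p1 = 0, p2 = 1 ↦ 1  ≥
p1 = 1/2, p2 = 0 ↦ 1/2  <
p1 = 1/2, p2 = 1/2 ↦ 1/2  <
p1 = 1/2, p2 = 1 ↦ 1  ≥
p1 = 1, p2 = 0 ↦ 0  <
p1 = 1, p2 = 1/2 ↦ 1/2  <
p1 = 1, p2 = 1 ↦ 1  ≥
So 5 of the 9 assignments meet the threshold.

5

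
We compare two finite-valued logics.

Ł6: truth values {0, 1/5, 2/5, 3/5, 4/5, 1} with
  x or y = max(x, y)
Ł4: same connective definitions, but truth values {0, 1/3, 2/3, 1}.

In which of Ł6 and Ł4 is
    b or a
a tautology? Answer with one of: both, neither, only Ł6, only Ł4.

neither

In Ł6: at a = 0, b = 0 the value is 0 — not a tautology.
In Ł4: at a = 0, b = 0 the value is 0 — not a tautology.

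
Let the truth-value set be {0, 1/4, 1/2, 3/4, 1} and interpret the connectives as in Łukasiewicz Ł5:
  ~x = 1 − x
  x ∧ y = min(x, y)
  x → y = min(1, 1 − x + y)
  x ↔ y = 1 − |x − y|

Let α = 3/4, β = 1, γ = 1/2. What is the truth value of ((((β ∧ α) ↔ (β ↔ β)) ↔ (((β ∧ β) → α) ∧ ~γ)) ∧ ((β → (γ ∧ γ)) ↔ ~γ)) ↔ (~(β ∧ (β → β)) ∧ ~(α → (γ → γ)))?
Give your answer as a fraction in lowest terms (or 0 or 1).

1/4

β ∧ α = 1 ∧ 3/4 = 3/4
β ↔ β = 1 ↔ 1 = 1
(β ∧ α) ↔ (β ↔ β) = 3/4 ↔ 1 = 3/4
β ∧ β = 1 ∧ 1 = 1
(β ∧ β) → α = 1 → 3/4 = 3/4
~γ = ~1/2 = 1/2
((β ∧ β) → α) ∧ ~γ = 3/4 ∧ 1/2 = 1/2
((β ∧ α) ↔ (β ↔ β)) ↔ (((β ∧ β) → α) ∧ ~γ) = 3/4 ↔ 1/2 = 3/4
γ ∧ γ = 1/2 ∧ 1/2 = 1/2
β → (γ ∧ γ) = 1 → 1/2 = 1/2
~γ = ~1/2 = 1/2
(β → (γ ∧ γ)) ↔ ~γ = 1/2 ↔ 1/2 = 1
(((β ∧ α) ↔ (β ↔ β)) ↔ (((β ∧ β) → α) ∧ ~γ)) ∧ ((β → (γ ∧ γ)) ↔ ~γ) = 3/4 ∧ 1 = 3/4
β → β = 1 → 1 = 1
β ∧ (β → β) = 1 ∧ 1 = 1
~(β ∧ (β → β)) = ~1 = 0
γ → γ = 1/2 → 1/2 = 1
α → (γ → γ) = 3/4 → 1 = 1
~(α → (γ → γ)) = ~1 = 0
~(β ∧ (β → β)) ∧ ~(α → (γ → γ)) = 0 ∧ 0 = 0
((((β ∧ α) ↔ (β ↔ β)) ↔ (((β ∧ β) → α) ∧ ~γ)) ∧ ((β → (γ ∧ γ)) ↔ ~γ)) ↔ (~(β ∧ (β → β)) ∧ ~(α → (γ → γ))) = 3/4 ↔ 0 = 1/4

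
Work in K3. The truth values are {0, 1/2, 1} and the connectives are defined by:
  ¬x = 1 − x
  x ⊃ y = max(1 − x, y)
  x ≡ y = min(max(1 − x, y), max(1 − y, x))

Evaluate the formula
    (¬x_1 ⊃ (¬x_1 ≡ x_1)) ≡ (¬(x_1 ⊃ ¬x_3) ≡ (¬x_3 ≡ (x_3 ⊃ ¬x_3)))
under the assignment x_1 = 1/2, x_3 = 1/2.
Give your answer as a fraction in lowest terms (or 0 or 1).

¬x_1 = ¬1/2 = 1/2
¬x_1 = ¬1/2 = 1/2
¬x_1 ≡ x_1 = 1/2 ≡ 1/2 = 1/2
¬x_1 ⊃ (¬x_1 ≡ x_1) = 1/2 ⊃ 1/2 = 1/2
¬x_3 = ¬1/2 = 1/2
x_1 ⊃ ¬x_3 = 1/2 ⊃ 1/2 = 1/2
¬(x_1 ⊃ ¬x_3) = ¬1/2 = 1/2
¬x_3 = ¬1/2 = 1/2
¬x_3 = ¬1/2 = 1/2
x_3 ⊃ ¬x_3 = 1/2 ⊃ 1/2 = 1/2
¬x_3 ≡ (x_3 ⊃ ¬x_3) = 1/2 ≡ 1/2 = 1/2
¬(x_1 ⊃ ¬x_3) ≡ (¬x_3 ≡ (x_3 ⊃ ¬x_3)) = 1/2 ≡ 1/2 = 1/2
(¬x_1 ⊃ (¬x_1 ≡ x_1)) ≡ (¬(x_1 ⊃ ¬x_3) ≡ (¬x_3 ≡ (x_3 ⊃ ¬x_3))) = 1/2 ≡ 1/2 = 1/2

1/2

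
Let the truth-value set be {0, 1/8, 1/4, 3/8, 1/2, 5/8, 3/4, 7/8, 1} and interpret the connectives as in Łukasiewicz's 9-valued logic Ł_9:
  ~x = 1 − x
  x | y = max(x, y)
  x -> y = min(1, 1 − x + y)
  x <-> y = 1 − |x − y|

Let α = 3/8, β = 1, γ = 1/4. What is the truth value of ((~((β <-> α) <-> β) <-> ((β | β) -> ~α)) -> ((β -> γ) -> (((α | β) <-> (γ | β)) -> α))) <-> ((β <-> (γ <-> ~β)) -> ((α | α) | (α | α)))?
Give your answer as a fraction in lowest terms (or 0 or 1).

β <-> α = 1 <-> 3/8 = 3/8
(β <-> α) <-> β = 3/8 <-> 1 = 3/8
~((β <-> α) <-> β) = ~3/8 = 5/8
β | β = 1 | 1 = 1
~α = ~3/8 = 5/8
(β | β) -> ~α = 1 -> 5/8 = 5/8
~((β <-> α) <-> β) <-> ((β | β) -> ~α) = 5/8 <-> 5/8 = 1
β -> γ = 1 -> 1/4 = 1/4
α | β = 3/8 | 1 = 1
γ | β = 1/4 | 1 = 1
(α | β) <-> (γ | β) = 1 <-> 1 = 1
((α | β) <-> (γ | β)) -> α = 1 -> 3/8 = 3/8
(β -> γ) -> (((α | β) <-> (γ | β)) -> α) = 1/4 -> 3/8 = 1
(~((β <-> α) <-> β) <-> ((β | β) -> ~α)) -> ((β -> γ) -> (((α | β) <-> (γ | β)) -> α)) = 1 -> 1 = 1
~β = ~1 = 0
γ <-> ~β = 1/4 <-> 0 = 3/4
β <-> (γ <-> ~β) = 1 <-> 3/4 = 3/4
α | α = 3/8 | 3/8 = 3/8
α | α = 3/8 | 3/8 = 3/8
(α | α) | (α | α) = 3/8 | 3/8 = 3/8
(β <-> (γ <-> ~β)) -> ((α | α) | (α | α)) = 3/4 -> 3/8 = 5/8
((~((β <-> α) <-> β) <-> ((β | β) -> ~α)) -> ((β -> γ) -> (((α | β) <-> (γ | β)) -> α))) <-> ((β <-> (γ <-> ~β)) -> ((α | α) | (α | α))) = 1 <-> 5/8 = 5/8

5/8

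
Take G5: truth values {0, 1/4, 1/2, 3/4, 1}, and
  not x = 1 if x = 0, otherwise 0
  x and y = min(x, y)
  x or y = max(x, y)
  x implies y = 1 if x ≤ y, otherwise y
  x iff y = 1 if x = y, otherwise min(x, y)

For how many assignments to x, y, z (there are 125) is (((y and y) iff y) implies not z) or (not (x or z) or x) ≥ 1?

45

value 1: 45 assignments (counts)
value 3/4: 20 assignments
value 1/2: 20 assignments
value 1/4: 20 assignments
value 0: 20 assignments
So 45 of the 125 assignments meet the threshold.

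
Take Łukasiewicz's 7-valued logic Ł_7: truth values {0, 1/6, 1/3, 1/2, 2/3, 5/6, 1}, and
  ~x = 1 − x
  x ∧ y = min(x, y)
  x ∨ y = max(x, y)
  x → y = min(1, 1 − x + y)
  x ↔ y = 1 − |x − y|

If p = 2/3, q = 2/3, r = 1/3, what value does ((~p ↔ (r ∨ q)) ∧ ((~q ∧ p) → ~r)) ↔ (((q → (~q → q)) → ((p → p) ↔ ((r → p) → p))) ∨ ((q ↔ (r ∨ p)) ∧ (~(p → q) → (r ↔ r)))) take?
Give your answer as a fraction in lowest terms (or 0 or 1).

2/3

~p = ~2/3 = 1/3
r ∨ q = 1/3 ∨ 2/3 = 2/3
~p ↔ (r ∨ q) = 1/3 ↔ 2/3 = 2/3
~q = ~2/3 = 1/3
~q ∧ p = 1/3 ∧ 2/3 = 1/3
~r = ~1/3 = 2/3
(~q ∧ p) → ~r = 1/3 → 2/3 = 1
(~p ↔ (r ∨ q)) ∧ ((~q ∧ p) → ~r) = 2/3 ∧ 1 = 2/3
~q = ~2/3 = 1/3
~q → q = 1/3 → 2/3 = 1
q → (~q → q) = 2/3 → 1 = 1
p → p = 2/3 → 2/3 = 1
r → p = 1/3 → 2/3 = 1
(r → p) → p = 1 → 2/3 = 2/3
(p → p) ↔ ((r → p) → p) = 1 ↔ 2/3 = 2/3
(q → (~q → q)) → ((p → p) ↔ ((r → p) → p)) = 1 → 2/3 = 2/3
r ∨ p = 1/3 ∨ 2/3 = 2/3
q ↔ (r ∨ p) = 2/3 ↔ 2/3 = 1
p → q = 2/3 → 2/3 = 1
~(p → q) = ~1 = 0
r ↔ r = 1/3 ↔ 1/3 = 1
~(p → q) → (r ↔ r) = 0 → 1 = 1
(q ↔ (r ∨ p)) ∧ (~(p → q) → (r ↔ r)) = 1 ∧ 1 = 1
((q → (~q → q)) → ((p → p) ↔ ((r → p) → p))) ∨ ((q ↔ (r ∨ p)) ∧ (~(p → q) → (r ↔ r))) = 2/3 ∨ 1 = 1
((~p ↔ (r ∨ q)) ∧ ((~q ∧ p) → ~r)) ↔ (((q → (~q → q)) → ((p → p) ↔ ((r → p) → p))) ∨ ((q ↔ (r ∨ p)) ∧ (~(p → q) → (r ↔ r)))) = 2/3 ↔ 1 = 2/3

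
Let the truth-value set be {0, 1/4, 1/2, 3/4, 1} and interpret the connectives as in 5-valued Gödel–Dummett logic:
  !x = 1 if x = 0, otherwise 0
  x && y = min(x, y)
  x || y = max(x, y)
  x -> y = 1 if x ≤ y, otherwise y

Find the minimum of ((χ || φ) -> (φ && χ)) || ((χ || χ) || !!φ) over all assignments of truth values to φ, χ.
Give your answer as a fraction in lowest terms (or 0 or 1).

1/4

Take φ = 0, χ = 1/4:
χ || φ = 1/4 || 0 = 1/4
φ && χ = 0 && 1/4 = 0
(χ || φ) -> (φ && χ) = 1/4 -> 0 = 0
χ || χ = 1/4 || 1/4 = 1/4
!φ = !0 = 1
!!φ = !1 = 0
(χ || χ) || !!φ = 1/4 || 0 = 1/4
((χ || φ) -> (φ && χ)) || ((χ || χ) || !!φ) = 0 || 1/4 = 1/4
No assignment yields a value below 1/4, so this is the minimum.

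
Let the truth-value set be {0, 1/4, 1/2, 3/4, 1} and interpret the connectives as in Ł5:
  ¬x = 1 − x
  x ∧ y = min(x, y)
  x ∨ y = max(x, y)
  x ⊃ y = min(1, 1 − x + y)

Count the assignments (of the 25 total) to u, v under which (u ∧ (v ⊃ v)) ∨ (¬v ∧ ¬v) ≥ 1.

value 1: 9 assignments (counts)
value 3/4: 7 assignments
value 1/2: 5 assignments
value 1/4: 3 assignments
value 0: 1 assignment
So 9 of the 25 assignments meet the threshold.

9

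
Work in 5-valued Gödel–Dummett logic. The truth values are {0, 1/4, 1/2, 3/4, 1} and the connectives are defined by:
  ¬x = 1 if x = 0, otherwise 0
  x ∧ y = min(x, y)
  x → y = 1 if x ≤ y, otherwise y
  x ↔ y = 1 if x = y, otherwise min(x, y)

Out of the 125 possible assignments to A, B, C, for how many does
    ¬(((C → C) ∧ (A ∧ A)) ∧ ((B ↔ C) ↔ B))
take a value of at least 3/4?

45

value 1: 45 assignments (counts)
value 0: 80 assignments
So 45 of the 125 assignments meet the threshold.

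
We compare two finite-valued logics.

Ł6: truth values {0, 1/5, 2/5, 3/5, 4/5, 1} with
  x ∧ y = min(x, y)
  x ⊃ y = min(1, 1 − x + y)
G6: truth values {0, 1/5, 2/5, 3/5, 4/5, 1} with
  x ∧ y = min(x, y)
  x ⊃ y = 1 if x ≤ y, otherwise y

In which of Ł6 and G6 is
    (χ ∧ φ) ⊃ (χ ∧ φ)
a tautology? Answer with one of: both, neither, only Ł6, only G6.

In Ł6: every assignment gives 1 — tautology.
In G6: every assignment gives 1 — tautology.

both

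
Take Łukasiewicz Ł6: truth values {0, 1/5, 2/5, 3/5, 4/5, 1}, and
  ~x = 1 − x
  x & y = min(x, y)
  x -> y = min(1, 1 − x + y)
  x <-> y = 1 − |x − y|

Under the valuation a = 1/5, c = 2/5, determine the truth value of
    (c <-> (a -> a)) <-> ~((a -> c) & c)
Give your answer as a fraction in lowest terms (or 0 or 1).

a -> a = 1/5 -> 1/5 = 1
c <-> (a -> a) = 2/5 <-> 1 = 2/5
a -> c = 1/5 -> 2/5 = 1
(a -> c) & c = 1 & 2/5 = 2/5
~((a -> c) & c) = ~2/5 = 3/5
(c <-> (a -> a)) <-> ~((a -> c) & c) = 2/5 <-> 3/5 = 4/5

4/5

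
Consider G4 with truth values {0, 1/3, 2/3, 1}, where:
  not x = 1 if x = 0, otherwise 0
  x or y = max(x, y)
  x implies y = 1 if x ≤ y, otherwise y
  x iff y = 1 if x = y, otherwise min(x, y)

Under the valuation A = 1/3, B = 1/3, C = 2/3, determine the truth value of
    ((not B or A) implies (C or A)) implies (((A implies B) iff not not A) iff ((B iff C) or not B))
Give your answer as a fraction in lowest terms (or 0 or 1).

not B = not 1/3 = 0
not B or A = 0 or 1/3 = 1/3
C or A = 2/3 or 1/3 = 2/3
(not B or A) implies (C or A) = 1/3 implies 2/3 = 1
A implies B = 1/3 implies 1/3 = 1
not A = not 1/3 = 0
not not A = not 0 = 1
(A implies B) iff not not A = 1 iff 1 = 1
B iff C = 1/3 iff 2/3 = 1/3
not B = not 1/3 = 0
(B iff C) or not B = 1/3 or 0 = 1/3
((A implies B) iff not not A) iff ((B iff C) or not B) = 1 iff 1/3 = 1/3
((not B or A) implies (C or A)) implies (((A implies B) iff not not A) iff ((B iff C) or not B)) = 1 implies 1/3 = 1/3

1/3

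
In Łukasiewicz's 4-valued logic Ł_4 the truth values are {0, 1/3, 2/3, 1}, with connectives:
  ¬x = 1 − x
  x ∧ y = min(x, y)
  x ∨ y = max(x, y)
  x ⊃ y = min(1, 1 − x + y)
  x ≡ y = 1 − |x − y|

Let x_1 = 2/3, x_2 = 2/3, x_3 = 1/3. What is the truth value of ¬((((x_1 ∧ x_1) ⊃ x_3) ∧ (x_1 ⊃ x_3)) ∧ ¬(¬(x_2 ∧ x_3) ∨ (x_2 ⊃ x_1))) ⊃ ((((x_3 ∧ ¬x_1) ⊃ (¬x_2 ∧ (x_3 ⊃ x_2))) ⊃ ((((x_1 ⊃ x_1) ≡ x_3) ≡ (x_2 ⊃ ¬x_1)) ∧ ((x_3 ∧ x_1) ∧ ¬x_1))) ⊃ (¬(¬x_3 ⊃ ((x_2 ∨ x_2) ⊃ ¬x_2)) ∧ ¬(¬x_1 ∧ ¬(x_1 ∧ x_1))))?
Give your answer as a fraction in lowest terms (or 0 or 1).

2/3

x_1 ∧ x_1 = 2/3 ∧ 2/3 = 2/3
(x_1 ∧ x_1) ⊃ x_3 = 2/3 ⊃ 1/3 = 2/3
x_1 ⊃ x_3 = 2/3 ⊃ 1/3 = 2/3
((x_1 ∧ x_1) ⊃ x_3) ∧ (x_1 ⊃ x_3) = 2/3 ∧ 2/3 = 2/3
x_2 ∧ x_3 = 2/3 ∧ 1/3 = 1/3
¬(x_2 ∧ x_3) = ¬1/3 = 2/3
x_2 ⊃ x_1 = 2/3 ⊃ 2/3 = 1
¬(x_2 ∧ x_3) ∨ (x_2 ⊃ x_1) = 2/3 ∨ 1 = 1
¬(¬(x_2 ∧ x_3) ∨ (x_2 ⊃ x_1)) = ¬1 = 0
(((x_1 ∧ x_1) ⊃ x_3) ∧ (x_1 ⊃ x_3)) ∧ ¬(¬(x_2 ∧ x_3) ∨ (x_2 ⊃ x_1)) = 2/3 ∧ 0 = 0
¬((((x_1 ∧ x_1) ⊃ x_3) ∧ (x_1 ⊃ x_3)) ∧ ¬(¬(x_2 ∧ x_3) ∨ (x_2 ⊃ x_1))) = ¬0 = 1
¬x_1 = ¬2/3 = 1/3
x_3 ∧ ¬x_1 = 1/3 ∧ 1/3 = 1/3
¬x_2 = ¬2/3 = 1/3
x_3 ⊃ x_2 = 1/3 ⊃ 2/3 = 1
¬x_2 ∧ (x_3 ⊃ x_2) = 1/3 ∧ 1 = 1/3
(x_3 ∧ ¬x_1) ⊃ (¬x_2 ∧ (x_3 ⊃ x_2)) = 1/3 ⊃ 1/3 = 1
x_1 ⊃ x_1 = 2/3 ⊃ 2/3 = 1
(x_1 ⊃ x_1) ≡ x_3 = 1 ≡ 1/3 = 1/3
¬x_1 = ¬2/3 = 1/3
x_2 ⊃ ¬x_1 = 2/3 ⊃ 1/3 = 2/3
((x_1 ⊃ x_1) ≡ x_3) ≡ (x_2 ⊃ ¬x_1) = 1/3 ≡ 2/3 = 2/3
x_3 ∧ x_1 = 1/3 ∧ 2/3 = 1/3
¬x_1 = ¬2/3 = 1/3
(x_3 ∧ x_1) ∧ ¬x_1 = 1/3 ∧ 1/3 = 1/3
(((x_1 ⊃ x_1) ≡ x_3) ≡ (x_2 ⊃ ¬x_1)) ∧ ((x_3 ∧ x_1) ∧ ¬x_1) = 2/3 ∧ 1/3 = 1/3
((x_3 ∧ ¬x_1) ⊃ (¬x_2 ∧ (x_3 ⊃ x_2))) ⊃ ((((x_1 ⊃ x_1) ≡ x_3) ≡ (x_2 ⊃ ¬x_1)) ∧ ((x_3 ∧ x_1) ∧ ¬x_1)) = 1 ⊃ 1/3 = 1/3
¬x_3 = ¬1/3 = 2/3
x_2 ∨ x_2 = 2/3 ∨ 2/3 = 2/3
¬x_2 = ¬2/3 = 1/3
(x_2 ∨ x_2) ⊃ ¬x_2 = 2/3 ⊃ 1/3 = 2/3
¬x_3 ⊃ ((x_2 ∨ x_2) ⊃ ¬x_2) = 2/3 ⊃ 2/3 = 1
¬(¬x_3 ⊃ ((x_2 ∨ x_2) ⊃ ¬x_2)) = ¬1 = 0
¬x_1 = ¬2/3 = 1/3
x_1 ∧ x_1 = 2/3 ∧ 2/3 = 2/3
¬(x_1 ∧ x_1) = ¬2/3 = 1/3
¬x_1 ∧ ¬(x_1 ∧ x_1) = 1/3 ∧ 1/3 = 1/3
¬(¬x_1 ∧ ¬(x_1 ∧ x_1)) = ¬1/3 = 2/3
¬(¬x_3 ⊃ ((x_2 ∨ x_2) ⊃ ¬x_2)) ∧ ¬(¬x_1 ∧ ¬(x_1 ∧ x_1)) = 0 ∧ 2/3 = 0
(((x_3 ∧ ¬x_1) ⊃ (¬x_2 ∧ (x_3 ⊃ x_2))) ⊃ ((((x_1 ⊃ x_1) ≡ x_3) ≡ (x_2 ⊃ ¬x_1)) ∧ ((x_3 ∧ x_1) ∧ ¬x_1))) ⊃ (¬(¬x_3 ⊃ ((x_2 ∨ x_2) ⊃ ¬x_2)) ∧ ¬(¬x_1 ∧ ¬(x_1 ∧ x_1))) = 1/3 ⊃ 0 = 2/3
¬((((x_1 ∧ x_1) ⊃ x_3) ∧ (x_1 ⊃ x_3)) ∧ ¬(¬(x_2 ∧ x_3) ∨ (x_2 ⊃ x_1))) ⊃ ((((x_3 ∧ ¬x_1) ⊃ (¬x_2 ∧ (x_3 ⊃ x_2))) ⊃ ((((x_1 ⊃ x_1) ≡ x_3) ≡ (x_2 ⊃ ¬x_1)) ∧ ((x_3 ∧ x_1) ∧ ¬x_1))) ⊃ (¬(¬x_3 ⊃ ((x_2 ∨ x_2) ⊃ ¬x_2)) ∧ ¬(¬x_1 ∧ ¬(x_1 ∧ x_1)))) = 1 ⊃ 2/3 = 2/3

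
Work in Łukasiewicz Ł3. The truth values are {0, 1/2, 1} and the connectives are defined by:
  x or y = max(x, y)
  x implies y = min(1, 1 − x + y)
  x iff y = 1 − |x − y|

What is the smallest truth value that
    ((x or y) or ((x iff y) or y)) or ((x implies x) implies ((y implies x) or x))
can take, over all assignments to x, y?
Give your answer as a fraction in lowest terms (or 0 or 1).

Take x = 0, y = 1/2:
x or y = 0 or 1/2 = 1/2
x iff y = 0 iff 1/2 = 1/2
(x iff y) or y = 1/2 or 1/2 = 1/2
(x or y) or ((x iff y) or y) = 1/2 or 1/2 = 1/2
x implies x = 0 implies 0 = 1
y implies x = 1/2 implies 0 = 1/2
(y implies x) or x = 1/2 or 0 = 1/2
(x implies x) implies ((y implies x) or x) = 1 implies 1/2 = 1/2
((x or y) or ((x iff y) or y)) or ((x implies x) implies ((y implies x) or x)) = 1/2 or 1/2 = 1/2
No assignment yields a value below 1/2, so this is the minimum.

1/2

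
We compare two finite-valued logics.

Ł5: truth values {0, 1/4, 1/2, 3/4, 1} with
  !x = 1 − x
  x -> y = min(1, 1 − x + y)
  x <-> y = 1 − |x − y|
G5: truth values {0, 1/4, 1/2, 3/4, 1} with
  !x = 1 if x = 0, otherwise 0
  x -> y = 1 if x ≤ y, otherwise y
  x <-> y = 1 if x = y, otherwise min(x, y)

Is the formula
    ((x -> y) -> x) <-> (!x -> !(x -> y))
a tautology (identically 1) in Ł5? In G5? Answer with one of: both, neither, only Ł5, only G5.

only Ł5

In Ł5: every assignment gives 1 — tautology.
In G5: at x = 1/4, y = 1/4 the value is 1/4 — not a tautology.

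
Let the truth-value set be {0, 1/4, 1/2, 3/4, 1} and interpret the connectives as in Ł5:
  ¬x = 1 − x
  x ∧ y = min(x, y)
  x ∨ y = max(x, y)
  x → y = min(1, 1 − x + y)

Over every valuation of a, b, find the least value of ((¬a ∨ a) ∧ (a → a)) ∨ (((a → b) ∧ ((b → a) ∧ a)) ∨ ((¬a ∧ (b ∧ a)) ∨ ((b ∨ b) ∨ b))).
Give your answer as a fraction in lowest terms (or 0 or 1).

Take a = 1/2, b = 0:
¬a = ¬1/2 = 1/2
¬a ∨ a = 1/2 ∨ 1/2 = 1/2
a → a = 1/2 → 1/2 = 1
(¬a ∨ a) ∧ (a → a) = 1/2 ∧ 1 = 1/2
a → b = 1/2 → 0 = 1/2
b → a = 0 → 1/2 = 1
(b → a) ∧ a = 1 ∧ 1/2 = 1/2
(a → b) ∧ ((b → a) ∧ a) = 1/2 ∧ 1/2 = 1/2
¬a = ¬1/2 = 1/2
b ∧ a = 0 ∧ 1/2 = 0
¬a ∧ (b ∧ a) = 1/2 ∧ 0 = 0
b ∨ b = 0 ∨ 0 = 0
(b ∨ b) ∨ b = 0 ∨ 0 = 0
(¬a ∧ (b ∧ a)) ∨ ((b ∨ b) ∨ b) = 0 ∨ 0 = 0
((a → b) ∧ ((b → a) ∧ a)) ∨ ((¬a ∧ (b ∧ a)) ∨ ((b ∨ b) ∨ b)) = 1/2 ∨ 0 = 1/2
((¬a ∨ a) ∧ (a → a)) ∨ (((a → b) ∧ ((b → a) ∧ a)) ∨ ((¬a ∧ (b ∧ a)) ∨ ((b ∨ b) ∨ b))) = 1/2 ∨ 1/2 = 1/2
No assignment yields a value below 1/2, so this is the minimum.

1/2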